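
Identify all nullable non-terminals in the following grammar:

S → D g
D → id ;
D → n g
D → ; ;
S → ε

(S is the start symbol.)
{ 'S' }

A non-terminal is nullable if it can derive ε (the empty string): either it has an ε-production, or it has a production whose right-hand side consists entirely of nullable non-terminals.

ε-productions: S → ε
So S is immediately nullable.
No further non-terminal can be added: every production for the remaining non-terminals contains a terminal or a non-nullable non-terminal.
Nullable = { 'S' }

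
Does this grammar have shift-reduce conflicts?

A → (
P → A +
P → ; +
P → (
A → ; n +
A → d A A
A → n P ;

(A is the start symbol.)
Augment with A' → A and build the canonical LR(0) collection (I0 = CLOSURE({[A' → . A]}), then GOTO on every symbol after a dot until no new states appear). It has 17 states:
  I0: { [A → . (], [A → . ; n +], [A → . d A A], [A → . n P ;], [A' → . A] }  — shift
  I1: { [A → ( .] }  — reduce
  I2: { [A → ; . n +] }  — shift
  I3: { [A' → A .] }  — accept
  I4: { [A → . (], [A → . ; n +], [A → . d A A], [A → . n P ;], [A → d . A A] }  — shift
  I5: { [A → . (], [A → . ; n +], [A → . d A A], [A → . n P ;], [A → n . P ;], [P → . (], [P → . ; +], [P → . A +] }  — shift
  I6: { [A → ( .], [P → ( .] }  — 2 reduces
  I7: { [A → ; . n +], [P → ; . +] }  — shift
  I8: { [P → A . +] }  — shift
  I9: { [A → n P . ;] }  — shift
  I10: { [A → n P ; .] }  — reduce
  I11: { [P → A + .] }  — reduce
  I12: { [P → ; + .] }  — reduce
  I13: { [A → ; n . +] }  — shift
  I14: { [A → ; n + .] }  — reduce
  I15: { [A → . (], [A → . ; n +], [A → . d A A], [A → . n P ;], [A → d A . A] }  — shift
  I16: { [A → d A A .] }  — reduce

No state contains both a complete item and a shift item.

Answer: No shift-reduce conflicts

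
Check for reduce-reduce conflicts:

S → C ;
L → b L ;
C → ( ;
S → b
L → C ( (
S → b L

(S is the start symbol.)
Augment with S' → S and build the canonical LR(0) collection (I0 = CLOSURE({[S' → . S]}), then GOTO on every symbol after a dot until no new states appear). It has 14 states:
  I0: { [C → . ( ;], [S → . C ;], [S → . b L], [S → . b], [S' → . S] }  — shift
  I1: { [C → ( . ;] }  — shift
  I2: { [S → C . ;] }  — shift
  I3: { [S' → S .] }  — accept
  I4: { [C → . ( ;], [L → . C ( (], [L → . b L ;], [S → b . L], [S → b .] }  — shift, reduce
  I5: { [L → C . ( (] }  — shift
  I6: { [S → b L .] }  — reduce
  I7: { [C → . ( ;], [L → . C ( (], [L → . b L ;], [L → b . L ;] }  — shift
  I8: { [L → b L . ;] }  — shift
  I9: { [L → b L ; .] }  — reduce
  I10: { [L → C ( . (] }  — shift
  I11: { [L → C ( ( .] }  — reduce
  I12: { [S → C ; .] }  — reduce
  I13: { [C → ( ; .] }  — reduce

No state contains more than one complete item.

Answer: No reduce-reduce conflicts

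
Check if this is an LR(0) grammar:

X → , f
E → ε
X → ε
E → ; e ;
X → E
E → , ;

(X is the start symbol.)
No. Shift-reduce conflict between [E → .] and [E → . , ;]

A grammar is LR(0) if no state in the canonical LR(0) collection has:
  - both a shift item (dot before a terminal) and a complete item (shift-reduce conflict), or
  - two or more complete items (reduce-reduce conflict; the accept item [X' → X .] counts as a complete item here).

Augment with X' → X and build the canonical LR(0) collection (I0 = CLOSURE({[X' → . X]}), then GOTO on every symbol after a dot until no new states appear). It has 9 states:
  I0: { [E → . , ;], [E → . ; e ;], [E → .], [X → . , f], [X → . E], [X → .], [X' → . X] }  — shift, 2 reduces
  I1: { [E → , . ;], [X → , . f] }  — shift
  I2: { [E → ; . e ;] }  — shift
  I3: { [X → E .] }  — reduce
  I4: { [X' → X .] }  — accept
  I5: { [E → ; e . ;] }  — shift
  I6: { [E → ; e ; .] }  — reduce
  I7: { [E → , ; .] }  — reduce
  I8: { [X → , f .] }  — reduce

Conflict in state I0:
  Shift-reduce conflict between [E → .] and [E → . , ;]
So the grammar is NOT LR(0).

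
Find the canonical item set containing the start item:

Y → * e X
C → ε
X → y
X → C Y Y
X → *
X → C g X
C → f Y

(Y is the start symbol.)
{ [Y → . * e X], [Y' → . Y] }

First, augment the grammar with Y' → Y
I₀ = CLOSURE({ [Y' → . Y] }):
  [Y' → . Y] has the dot before Y: add [Y → . * e X]
No further items can be added.

I₀ = { [Y → . * e X], [Y' → . Y] }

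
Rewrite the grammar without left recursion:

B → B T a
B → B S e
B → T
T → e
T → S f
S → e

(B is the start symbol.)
B is directly left-recursive. The standard transformation for
  A → A α₁ | ... | A α_m | β₁ | ... | β_n
is
  A  → β₁ A' | ... | β_n A'
  A' → α₁ A' | ... | α_m A' | ε

B → T becomes B → T B'
B → B T a becomes B' → T a B'
B → B S e becomes B' → S e B'
Add B' → ε

Productions for other non-terminals are unchanged:
  T → e
  T → S f
  S → e

Resulting grammar:
B → T B'
B' → T a B'
B' → S e B'
B' → ε
T → e
T → S f
S → e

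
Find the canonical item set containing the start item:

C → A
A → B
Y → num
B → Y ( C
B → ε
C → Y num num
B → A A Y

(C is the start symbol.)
{ [A → . B], [B → . A A Y], [B → . Y ( C], [B → .], [C → . A], [C → . Y num num], [C' → . C], [Y → . num] }

First, augment the grammar with C' → C
I₀ = CLOSURE({ [C' → . C] }):
  [C' → . C] has the dot before C: add [C → . A], [C → . Y num num]
  [C → . A] has the dot before A: add [A → . B]
  [C → . Y num num] has the dot before Y: add [Y → . num]
  [A → . B] has the dot before B: add [B → . Y ( C], [B → .], [B → . A A Y]
No further items can be added.

I₀ = { [A → . B], [B → . A A Y], [B → . Y ( C], [B → .], [C → . A], [C → . Y num num], [C' → . C], [Y → . num] }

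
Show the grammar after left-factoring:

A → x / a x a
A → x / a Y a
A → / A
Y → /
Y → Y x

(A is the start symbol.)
A → x / a A'
A' → x a
A' → Y a
A → / A
Y → /
Y → Y x

Left-factoring transforms A → αβ₁ | αβ₂ into A → αA' and A' → β₁ | β₂
(α is the longest common prefix among the alternatives). Repeat until
no nonterminal has two alternatives with a common prefix.

Round 1: A has alternatives sharing prefix 'x / a'. Introduce A': A → x / a A'
  Add: A' → x a
  Add: A' → Y a

No remaining common prefixes — done.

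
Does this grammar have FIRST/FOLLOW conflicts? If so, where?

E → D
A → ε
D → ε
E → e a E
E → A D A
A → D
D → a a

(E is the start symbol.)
Yes. A → D with FOLLOW(A) on { 'a' }; D → a a with FOLLOW(D) on { 'a' }

A FIRST/FOLLOW conflict occurs when a non-terminal N has a nullable alternative N → β (β ⇒* ε) and another alternative N → α with FIRST(α) ∩ FOLLOW(N) ≠ ∅: on such a lookahead the parser cannot decide between expanding α and letting N vanish via β.

Nullable non-terminals: A, D, E.
FIRST sets used below: FIRST(D) = { 'a', ε }, FIRST(A) = { 'a', ε }

A: nullable alternative(s) A → ε, A → D; FOLLOW(A) = { $, 'a' }
  A → ε: FIRST \ {ε} = { } — disjoint from FOLLOW(A)
  A → D: FIRST \ {ε} = { 'a' } — overlaps FOLLOW(A) on { 'a' }: CONFLICT

D: nullable alternative(s) D → ε; FOLLOW(D) = { $, 'a' }
  D → ε: FIRST \ {ε} = { } — this is the only nullable alternative, skip
  D → a a: FIRST \ {ε} = { 'a' } — overlaps FOLLOW(D) on { 'a' }: CONFLICT

E: nullable alternative(s) E → D, E → A D A; FOLLOW(E) = { $ }
  E → D: FIRST \ {ε} = { 'a' } — disjoint from FOLLOW(E)
  E → e a E: FIRST \ {ε} = { 'e' } — disjoint from FOLLOW(E)
  E → A D A: FIRST \ {ε} = { 'a' } — disjoint from FOLLOW(E)

So the grammar has 2 FIRST/FOLLOW conflicts (marked CONFLICT above).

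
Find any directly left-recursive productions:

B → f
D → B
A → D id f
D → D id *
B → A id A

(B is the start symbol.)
Direct left recursion occurs when N → N α for some non-terminal N (the right-hand side begins with the left-hand side itself).

B → f: starts with f
D → B: starts with B
A → D id f: starts with D
D → D id *: LEFT RECURSIVE (starts with D)
B → A id A: starts with A

The grammar has direct left recursion on: D.

Answer: Yes, D is left-recursive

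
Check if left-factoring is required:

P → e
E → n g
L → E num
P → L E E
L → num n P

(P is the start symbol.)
No, left-factoring is not needed

Left-factoring is needed when two productions for the same non-terminal
share a common prefix on the right-hand side.

Productions for P:
  P → e
  P → L E E
Productions for L:
  L → E num
  L → num n P

No common prefixes found.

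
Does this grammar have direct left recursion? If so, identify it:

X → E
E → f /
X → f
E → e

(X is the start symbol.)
Direct left recursion occurs when N → N α for some non-terminal N (the right-hand side begins with the left-hand side itself).

X → E: starts with E
E → f /: starts with f
X → f: starts with f
E → e: starts with e

No direct left recursion found.

Answer: No direct left recursion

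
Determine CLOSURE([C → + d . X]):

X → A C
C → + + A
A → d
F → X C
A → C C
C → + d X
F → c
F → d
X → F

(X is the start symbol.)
To compute CLOSURE, for each item [A → α.Bβ] where B is a non-terminal, add [B → .γ] for all productions B → γ; repeat for the newly added items until nothing changes.

Start with: [C → + d . X]
  [C → + d . X] has the dot before X: add [X → . A C], [X → . F]
  [X → . A C] has the dot before A: add [A → . d], [A → . C C]
  [X → . F] has the dot before F: add [F → . X C], [F → . c], [F → . d]
  [A → . C C] has the dot before C: add [C → . + + A], [C → . + d X]
No further items can be added.

CLOSURE = { [A → . C C], [A → . d], [C → + d . X], [C → . + + A], [C → . + d X], [F → . X C], [F → . c], [F → . d], [X → . A C], [X → . F] }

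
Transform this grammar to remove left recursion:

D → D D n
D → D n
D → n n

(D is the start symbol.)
D → n n D'
D' → D n D'
D' → n D'
D' → ε

D is directly left-recursive. The standard transformation for
  A → A α₁ | ... | A α_m | β₁ | ... | β_n
is
  A  → β₁ A' | ... | β_n A'
  A' → α₁ A' | ... | α_m A' | ε

D → n n becomes D → n n D'
D → D D n becomes D' → D n D'
D → D n becomes D' → n D'
Add D' → ε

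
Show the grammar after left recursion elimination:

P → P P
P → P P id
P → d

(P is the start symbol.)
P → d P'
P' → P P'
P' → P id P'
P' → ε

P is directly left-recursive. The standard transformation for
  A → A α₁ | ... | A α_m | β₁ | ... | β_n
is
  A  → β₁ A' | ... | β_n A'
  A' → α₁ A' | ... | α_m A' | ε

P → d becomes P → d P'
P → P P becomes P' → P P'
P → P P id becomes P' → P id P'
Add P' → ε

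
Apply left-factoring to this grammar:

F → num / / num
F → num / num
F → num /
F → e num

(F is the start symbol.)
Left-factoring transforms A → αβ₁ | αβ₂ into A → αA' and A' → β₁ | β₂
(α is the longest common prefix among the alternatives). Repeat until
no nonterminal has two alternatives with a common prefix.

Round 1: F has alternatives sharing prefix 'num /'. Introduce F': F → num / F'
  Add: F' → / num
  Add: F' → num
  Add: F' → ε

No remaining common prefixes — done.

Resulting grammar:
F → num / F'
F' → / num
F' → num
F' → ε
F → e num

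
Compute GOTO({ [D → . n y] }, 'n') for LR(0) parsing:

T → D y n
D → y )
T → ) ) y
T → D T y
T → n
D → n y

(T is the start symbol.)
GOTO(I, 'n') = CLOSURE({ [A → αX.β] : [A → α.Xβ] ∈ I, X = 'n' })

Items with dot before 'n', with the dot advanced:
  [D → . n y] → [D → n . y]
Closure adds nothing (no advanced item has the dot before a non-terminal).

GOTO = { [D → n . y] }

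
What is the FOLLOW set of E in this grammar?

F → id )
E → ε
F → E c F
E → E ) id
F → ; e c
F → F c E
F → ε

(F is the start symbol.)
To compute FOLLOW(E), find every occurrence of E on a right-hand side N → α E β: add FIRST(β) \ {ε}, and if β is empty or nullable also add FOLLOW(N). Iterate to a fixed point.

In F → E c F: E is followed by c F, add FIRST(c F) \ {ε} = { 'c' }
In E → E ) id: E is followed by ')' id, add FIRST(')' id) \ {ε} = { ')' }
In F → F c E: E is at the end, add FOLLOW(F)

The FOLLOW sets referred to above (computed the same way, to a fixed point):
  FOLLOW(F) = { $, 'c' }

Taking the union: FOLLOW(E) = { $, ')', 'c' }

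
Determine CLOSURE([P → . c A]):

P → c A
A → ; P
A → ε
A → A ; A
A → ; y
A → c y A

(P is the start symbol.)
{ [P → . c A] }

Start with: [P → . c A]
The dot precedes the terminal c, so nothing is added.

CLOSURE = { [P → . c A] }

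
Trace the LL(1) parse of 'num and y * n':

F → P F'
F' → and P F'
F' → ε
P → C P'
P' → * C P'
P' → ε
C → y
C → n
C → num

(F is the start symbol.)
Stack is shown with the top on the left.

Stack        Input            Action
------------------------------------
F $          num and y * n $  output F → P F'
P F' $       num and y * n $  output P → C P'
C P' F' $    num and y * n $  output C → num
num P' F' $  num and y * n $  match 'num'
P' F' $      and y * n $      output P' → ε
F' $         and y * n $      output F' → and P F'
and P F' $   and y * n $      match 'and'
P F' $       y * n $          output P → C P'
C P' F' $    y * n $          output C → y
y P' F' $    y * n $          match 'y'
P' F' $      * n $            output P' → * C P'
* C P' F' $  * n $            match '*'
C P' F' $    n $              output C → n
n P' F' $    n $              match 'n'
P' F' $      $                output P' → ε
F' $         $                output F' → ε
$            $                accept

The string is accepted.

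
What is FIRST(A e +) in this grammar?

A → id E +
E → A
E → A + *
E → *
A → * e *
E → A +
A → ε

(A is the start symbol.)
FIRST sets of the non-terminals involved (from the grammar, by fixed-point iteration):
  FIRST(A) = { '*', 'id', ε }

To compute FIRST(A e +), process the symbols left to right:
Symbol A is a non-terminal. Add FIRST(A) \ {ε} = { '*', 'id' }
A is nullable (ε ∈ FIRST(A)), continue to the next symbol.
Symbol e is a terminal. Add 'e' and stop.
FIRST(A e +) = { '*', 'e', 'id' }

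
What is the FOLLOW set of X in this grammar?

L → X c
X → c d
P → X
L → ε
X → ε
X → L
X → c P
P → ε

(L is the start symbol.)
{ 'c' }

In L → X c: X is followed by c, add FIRST(c) \ {ε} = { 'c' }
In P → X: X is at the end, add FOLLOW(P)

The FOLLOW sets referred to above (computed the same way, to a fixed point):
  FOLLOW(P) = { 'c' }

Taking the union: FOLLOW(X) = { 'c' }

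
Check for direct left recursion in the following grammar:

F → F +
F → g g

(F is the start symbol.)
Yes, F is left-recursive

F → F +: LEFT RECURSIVE (starts with F)
F → g g: starts with g

The grammar has direct left recursion on: F.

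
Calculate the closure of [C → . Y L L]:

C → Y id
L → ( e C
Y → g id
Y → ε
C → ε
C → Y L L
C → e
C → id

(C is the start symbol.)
To compute CLOSURE, for each item [A → α.Bβ] where B is a non-terminal, add [B → .γ] for all productions B → γ; repeat for the newly added items until nothing changes.

Start with: [C → . Y L L]
  [C → . Y L L] has the dot before Y: add [Y → . g id], [Y → .]
No further items can be added.

CLOSURE = { [C → . Y L L], [Y → . g id], [Y → .] }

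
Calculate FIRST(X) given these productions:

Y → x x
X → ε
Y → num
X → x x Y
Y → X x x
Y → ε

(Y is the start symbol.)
{ 'x', ε }

From X → ε:
  - ε-production, so ε ∈ FIRST(X)
From X → x x Y:
  - x is a terminal: add 'x' and stop

Collecting: FIRST(X) = { 'x', ε }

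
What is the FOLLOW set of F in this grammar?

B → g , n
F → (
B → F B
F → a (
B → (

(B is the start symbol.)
{ '(', 'a', 'g' }

To compute FOLLOW(F), find every occurrence of F on a right-hand side N → α F β: add FIRST(β) \ {ε}, and if β is empty or nullable also add FOLLOW(N). Iterate to a fixed point.

In B → F B: F is followed by B, add FIRST(B) \ {ε} = { '(', 'a', 'g' }

Taking the union: FOLLOW(F) = { '(', 'a', 'g' }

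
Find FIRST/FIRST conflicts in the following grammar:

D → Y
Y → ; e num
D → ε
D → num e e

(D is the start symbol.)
A FIRST/FIRST conflict occurs when two productions N → α and N → β for the same non-terminal have FIRST(α) ∩ FIRST(β) ≠ ∅ (with ε ∈ FIRST of a nullable right-hand side, so two nullable alternatives also conflict).

FIRST sets of the non-terminals at (or reachable through a nullable prefix from) the front of some alternative:
  FIRST(Y) = { ';' }

Productions for D:
  D → Y: FIRST = { ';' }
  D → ε: FIRST = { ε }
  D → num e e: FIRST = { 'num' }
Y has only one production, so no FIRST/FIRST conflict is possible there.

All alternatives of each non-terminal have pairwise disjoint FIRST sets.

Answer: No FIRST/FIRST conflicts.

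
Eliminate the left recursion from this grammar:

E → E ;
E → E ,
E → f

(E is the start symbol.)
E is directly left-recursive. The standard transformation for
  A → A α₁ | ... | A α_m | β₁ | ... | β_n
is
  A  → β₁ A' | ... | β_n A'
  A' → α₁ A' | ... | α_m A' | ε

E → f becomes E → f E'
E → E ; becomes E' → ; E'
E → E , becomes E' → , E'
Add E' → ε

Resulting grammar:
E → f E'
E' → ; E'
E' → , E'
E' → ε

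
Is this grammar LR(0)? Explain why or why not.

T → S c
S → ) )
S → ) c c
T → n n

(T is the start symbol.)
A grammar is LR(0) if no state in the canonical LR(0) collection has:
  - both a shift item (dot before a terminal) and a complete item (shift-reduce conflict), or
  - two or more complete items (reduce-reduce conflict; the accept item [T' → T .] counts as a complete item here).

Augment with T' → T and build the canonical LR(0) collection (I0 = CLOSURE({[T' → . T]}), then GOTO on every symbol after a dot until no new states appear). It has 10 states:
  I0: { [S → . ) )], [S → . ) c c], [T → . S c], [T → . n n], [T' → . T] }  — shift
  I1: { [S → ) . )], [S → ) . c c] }  — shift
  I2: { [T → S . c] }  — shift
  I3: { [T' → T .] }  — accept
  I4: { [T → n . n] }  — shift
  I5: { [T → n n .] }  — reduce
  I6: { [T → S c .] }  — reduce
  I7: { [S → ) ) .] }  — reduce
  I8: { [S → ) c . c] }  — shift
  I9: { [S → ) c c .] }  — reduce

Every state is either a pure shift/goto state or contains exactly one complete item and nothing to shift — no conflicts. The grammar is LR(0).

Answer: Yes, the grammar is LR(0)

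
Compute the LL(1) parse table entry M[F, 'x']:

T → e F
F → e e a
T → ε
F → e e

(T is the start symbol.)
To find M[F, 'x'], we find productions for F where 'x' is in the predict set (PREDICT(N → α) = (FIRST(α) \ {ε}) ∪ (FOLLOW(N) if α ⇒* ε)).

F → e e a: PREDICT = { 'e' }
F → e e: PREDICT = { 'e' }

M[F, 'x'] is empty (no production applies)

Answer: Empty (error entry)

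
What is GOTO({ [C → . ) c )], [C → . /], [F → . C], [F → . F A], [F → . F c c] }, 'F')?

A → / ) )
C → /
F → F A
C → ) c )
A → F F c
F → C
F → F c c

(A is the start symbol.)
{ [A → . / ) )], [A → . F F c], [C → . ) c )], [C → . /], [F → . C], [F → . F A], [F → . F c c], [F → F . A], [F → F . c c] }

GOTO(I, 'F') = CLOSURE({ [A → αX.β] : [A → α.Xβ] ∈ I, X = 'F' })

Items with dot before 'F', with the dot advanced:
  [F → . F A] → [F → F . A]
  [F → . F c c] → [F → F . c c]
Closure of the advanced items:
  [F → F . A] has the dot before A: add [A → . / ) )], [A → . F F c]
  [A → . F F c] has the dot before F: add [F → . F A], [F → . C], [F → . F c c]
  [F → . C] has the dot before C: add [C → . /], [C → . ) c )]

GOTO = { [A → . / ) )], [A → . F F c], [C → . ) c )], [C → . /], [F → . C], [F → . F A], [F → . F c c], [F → F . A], [F → F . c c] }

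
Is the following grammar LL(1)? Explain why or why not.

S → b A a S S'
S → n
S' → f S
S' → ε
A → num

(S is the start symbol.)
No. Predict set conflict for S': { 'f' }

A grammar is LL(1) if for each non-terminal N with multiple productions, the predict sets of those productions are pairwise disjoint, where PREDICT(N → α) = (FIRST(α) \ {ε}) ∪ (FOLLOW(N) if α ⇒* ε).

Relevant sets:
  FOLLOW(S') = { $, 'f' }

For S:
  PREDICT(S → b A a S S') = { 'b' }
  PREDICT(S → n) = { 'n' }
For S':
  PREDICT(S' → f S) = { 'f' }
  PREDICT(S' → ε) = { $, 'f' }
A has a single production, so nothing to check there.

Conflict found: Predict set conflict for S': { 'f' }
The grammar is NOT LL(1).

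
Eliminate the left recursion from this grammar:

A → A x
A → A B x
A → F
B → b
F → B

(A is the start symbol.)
A is directly left-recursive. The standard transformation for
  A → A α₁ | ... | A α_m | β₁ | ... | β_n
is
  A  → β₁ A' | ... | β_n A'
  A' → α₁ A' | ... | α_m A' | ε

A → F becomes A → F A'
A → A x becomes A' → x A'
A → A B x becomes A' → B x A'
Add A' → ε

Productions for other non-terminals are unchanged:
  B → b
  F → B

Resulting grammar:
A → F A'
A' → x A'
A' → B x A'
A' → ε
B → b
F → B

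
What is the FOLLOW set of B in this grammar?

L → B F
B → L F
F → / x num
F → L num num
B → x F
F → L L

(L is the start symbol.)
{ '/', 'x' }

In L → B F: B is followed by F, add FIRST(F) \ {ε} = { '/', 'x' }

Taking the union: FOLLOW(B) = { '/', 'x' }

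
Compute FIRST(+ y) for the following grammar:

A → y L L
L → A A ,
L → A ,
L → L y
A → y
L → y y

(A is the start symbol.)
{ '+' }

To compute FIRST(+ y), process the symbols left to right:
Symbol + is a terminal. Add '+' and stop.
FIRST(+ y) = { '+' }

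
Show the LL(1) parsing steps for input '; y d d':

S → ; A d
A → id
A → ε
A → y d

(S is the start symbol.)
Stack is shown with the top on the left.

Stack    Input      Action
--------------------------
S $      ; y d d $  output S → ; A d
; A d $  ; y d d $  match ';'
A d $    y d d $    output A → y d
y d d $  y d d $    match 'y'
d d $    d d $      match 'd'
d $      d $        match 'd'
$        $          accept

The string is accepted.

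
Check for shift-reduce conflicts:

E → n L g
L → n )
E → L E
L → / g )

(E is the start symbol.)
No shift-reduce conflicts

A shift-reduce conflict occurs when an LR(0) state has both:
  - a complete (reduce) item [A → α .] (dot at the end), and
  - a shift item [B → β . c γ] (dot before a terminal).

Augment with E' → E and build the canonical LR(0) collection (I0 = CLOSURE({[E' → . E]}), then GOTO on every symbol after a dot until no new states appear). It has 12 states:
  I0: { [E → . L E], [E → . n L g], [E' → . E], [L → . / g )], [L → . n )] }  — shift
  I1: { [L → / . g )] }  — shift
  I2: { [E' → E .] }  — accept
  I3: { [E → . L E], [E → . n L g], [E → L . E], [L → . / g )], [L → . n )] }  — shift
  I4: { [E → n . L g], [L → . / g )], [L → . n )], [L → n . )] }  — shift
  I5: { [L → n ) .] }  — reduce
  I6: { [E → n L . g] }  — shift
  I7: { [L → n . )] }  — shift
  I8: { [E → n L g .] }  — reduce
  I9: { [E → L E .] }  — reduce
  I10: { [L → / g . )] }  — shift
  I11: { [L → / g ) .] }  — reduce

No state contains both a complete item and a shift item.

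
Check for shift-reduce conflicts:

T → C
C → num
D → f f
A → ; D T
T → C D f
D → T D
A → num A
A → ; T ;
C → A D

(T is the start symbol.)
Yes — I3: [T → C .] vs [A → . ; D T]; I5: [C → num .] vs [A → . ; D T]; I17: [A → ; T ; .] vs [A → . ; D T]

A shift-reduce conflict occurs when an LR(0) state has both:
  - a complete (reduce) item [A → α .] (dot at the end), and
  - a shift item [B → β . c γ] (dot before a terminal).

Augment with T' → T and build the canonical LR(0) collection (I0 = CLOSURE({[T' → . T]}), then GOTO on every symbol after a dot until no new states appear). It has 19 states:
  I0: { [A → . ; D T], [A → . ; T ;], [A → . num A], [C → . A D], [C → . num], [T → . C D f], [T → . C], [T' → . T] }  — shift
  I1: { [A → . ; D T], [A → . ; T ;], [A → . num A], [A → ; . D T], [A → ; . T ;], [C → . A D], [C → . num], [D → . T D], [D → . f f], [T → . C D f], [T → . C] }  — shift
  I2: { [A → . ; D T], [A → . ; T ;], [A → . num A], [C → . A D], [C → . num], [C → A . D], [D → . T D], [D → . f f], [T → . C D f], [T → . C] }  — shift
  I3: { [A → . ; D T], [A → . ; T ;], [A → . num A], [C → . A D], [C → . num], [D → . T D], [D → . f f], [T → . C D f], [T → . C], [T → C . D f], [T → C .] }  — shift, reduce
  I4: { [T' → T .] }  — accept
  I5: { [A → . ; D T], [A → . ; T ;], [A → . num A], [A → num . A], [C → num .] }  — shift, reduce
  I6: { [A → num A .] }  — reduce
  I7: { [A → . ; D T], [A → . ; T ;], [A → . num A], [A → num . A] }  — shift
  I8: { [T → C D . f] }  — shift
  I9: { [A → . ; D T], [A → . ; T ;], [A → . num A], [C → . A D], [C → . num], [D → . T D], [D → . f f], [D → T . D], [T → . C D f], [T → . C] }  — shift
  I10: { [D → f . f] }  — shift
  I11: { [D → f f .] }  — reduce
  I12: { [D → T D .] }  — reduce
  I13: { [T → C D f .] }  — reduce
  I14: { [C → A D .] }  — reduce
  I15: { [A → . ; D T], [A → . ; T ;], [A → . num A], [A → ; D . T], [C → . A D], [C → . num], [T → . C D f], [T → . C] }  — shift
  I16: { [A → . ; D T], [A → . ; T ;], [A → . num A], [A → ; T . ;], [C → . A D], [C → . num], [D → . T D], [D → . f f], [D → T . D], [T → . C D f], [T → . C] }  — shift
  I17: { [A → . ; D T], [A → . ; T ;], [A → . num A], [A → ; . D T], [A → ; . T ;], [A → ; T ; .], [C → . A D], [C → . num], [D → . T D], [D → . f f], [T → . C D f], [T → . C] }  — shift, reduce
  I18: { [A → ; D T .] }  — reduce

I3 contains reduce item [T → C .] and shift items [A → . ; D T], [A → . ; T ;], [A → . num A], [C → . num], [D → . f f] — shift-reduce conflict.
I5 contains reduce item [C → num .] and shift items [A → . ; D T], [A → . ; T ;], [A → . num A] — shift-reduce conflict.
I17 contains reduce item [A → ; T ; .] and shift items [A → . ; D T], [A → . ; T ;], [A → . num A], [C → . num], [D → . f f] — shift-reduce conflict.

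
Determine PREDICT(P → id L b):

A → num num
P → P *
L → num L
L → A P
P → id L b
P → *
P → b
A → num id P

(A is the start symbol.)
{ 'id' }

PREDICT(P → id L b) = (FIRST(RHS) \ {ε}) ∪ (FOLLOW(P) if ε ∈ FIRST(RHS), i.e. RHS ⇒* ε)
FIRST(id L b) = { 'id' }
ε ∉ FIRST(id L b), so FOLLOW(P) is not added.
PREDICT(P → id L b) = { 'id' }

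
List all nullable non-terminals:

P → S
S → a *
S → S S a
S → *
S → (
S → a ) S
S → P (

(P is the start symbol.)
A non-terminal is nullable if it can derive ε (the empty string): either it has an ε-production, or it has a production whose right-hand side consists entirely of nullable non-terminals.

There are no ε-productions, so no non-terminal can derive ε.
No non-terminals are nullable.

Answer: None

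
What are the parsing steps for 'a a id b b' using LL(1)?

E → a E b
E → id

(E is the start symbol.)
LL(1) parsing maintains a stack (initially the start symbol over $) and the input. At each step: if the stack top is a terminal, match it against the current input token; if it is a non-terminal N, replace it with the RHS of M[N, lookahead] (the unique production whose predict set contains the lookahead).

Stack is shown with the top on the left.

Stack      Input         Action
-------------------------------
E $        a a id b b $  output E → a E b
a E b $    a a id b b $  match 'a'
E b $      a id b b $    output E → a E b
a E b b $  a id b b $    match 'a'
E b b $    id b b $      output E → id
id b b $   id b b $      match 'id'
b b $      b b $         match 'b'
b $        b $           match 'b'
$          $             accept

The string is accepted.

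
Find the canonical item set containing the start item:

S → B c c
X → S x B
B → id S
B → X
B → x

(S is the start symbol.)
First, augment the grammar with S' → S
I₀ = CLOSURE({ [S' → . S] }):
  [S' → . S] has the dot before S: add [S → . B c c]
  [S → . B c c] has the dot before B: add [B → . id S], [B → . X], [B → . x]
  [B → . X] has the dot before X: add [X → . S x B]
No further items can be added.

I₀ = { [B → . X], [B → . id S], [B → . x], [S → . B c c], [S' → . S], [X → . S x B] }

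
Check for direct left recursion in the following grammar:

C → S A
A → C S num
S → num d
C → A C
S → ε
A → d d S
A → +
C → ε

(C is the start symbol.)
Direct left recursion occurs when N → N α for some non-terminal N (the right-hand side begins with the left-hand side itself).

C → S A: starts with S
A → C S num: starts with C
S → num d: starts with num
C → A C: starts with A
S → ε: starts with ε
A → d d S: starts with d
A → +: starts with '+'
C → ε: starts with ε

No direct left recursion found.

Answer: No direct left recursion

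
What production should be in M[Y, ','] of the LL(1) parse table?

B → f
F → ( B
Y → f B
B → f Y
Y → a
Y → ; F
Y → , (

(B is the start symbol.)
To find M[Y, ','], we find productions for Y where ',' is in the predict set (PREDICT(N → α) = (FIRST(α) \ {ε}) ∪ (FOLLOW(N) if α ⇒* ε)).

Y → f B: PREDICT = { 'f' }
Y → a: PREDICT = { 'a' }
Y → ; F: PREDICT = { ';' }
Y → , (: PREDICT = { ',' }
  ',' is in predict set, so this production goes in M[Y, ',']

M[Y, ','] = Y → , (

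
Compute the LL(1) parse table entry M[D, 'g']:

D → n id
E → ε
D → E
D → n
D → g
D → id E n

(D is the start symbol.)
D → g

To find M[D, 'g'], we find productions for D where 'g' is in the predict set (PREDICT(N → α) = (FIRST(α) \ {ε}) ∪ (FOLLOW(N) if α ⇒* ε)).

Relevant sets:
  FIRST(E) = { ε }
  FOLLOW(D) = { $ }

D → n id: PREDICT = { 'n' }
D → E: PREDICT = { $ }
D → n: PREDICT = { 'n' }
D → g: PREDICT = { 'g' }
  'g' is in predict set, so this production goes in M[D, 'g']
D → id E n: PREDICT = { 'id' }

M[D, 'g'] = D → g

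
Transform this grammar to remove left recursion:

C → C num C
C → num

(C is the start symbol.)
C → num C'
C' → num C C'
C' → ε

C is directly left-recursive. The standard transformation for
  A → A α₁ | ... | A α_m | β₁ | ... | β_n
is
  A  → β₁ A' | ... | β_n A'
  A' → α₁ A' | ... | α_m A' | ε

C → num becomes C → num C'
C → C num C becomes C' → num C C'
Add C' → ε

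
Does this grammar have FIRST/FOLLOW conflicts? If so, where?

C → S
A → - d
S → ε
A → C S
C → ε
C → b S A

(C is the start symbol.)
No FIRST/FOLLOW conflicts.

A FIRST/FOLLOW conflict occurs when a non-terminal N has a nullable alternative N → β (β ⇒* ε) and another alternative N → α with FIRST(α) ∩ FOLLOW(N) ≠ ∅: on such a lookahead the parser cannot decide between expanding α and letting N vanish via β.

Nullable non-terminals: A, C, S.
FIRST sets used below: FIRST(C) = { 'b', ε }, FIRST(S) = { ε }

A: nullable alternative(s) A → C S; FOLLOW(A) = { $ }
  A → - d: FIRST \ {ε} = { '-' } — disjoint from FOLLOW(A)
  A → C S: FIRST \ {ε} = { 'b' } — this is the only nullable alternative, skip

C: nullable alternative(s) C → S, C → ε; FOLLOW(C) = { $ }
  C → S: FIRST \ {ε} = { } — disjoint from FOLLOW(C)
  C → ε: FIRST \ {ε} = { } — disjoint from FOLLOW(C)
  C → b S A: FIRST \ {ε} = { 'b' } — disjoint from FOLLOW(C)
S has a nullable alternative but only one production, so nothing to check.

No FIRST/FOLLOW conflicts found.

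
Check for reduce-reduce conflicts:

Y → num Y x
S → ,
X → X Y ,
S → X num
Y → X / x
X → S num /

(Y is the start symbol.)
A reduce-reduce conflict occurs when an LR(0) state has two complete items [A → α .] and [B → β .] — both call for a reduction, and with no lookahead the parser cannot choose between them.

Augment with Y' → Y and build the canonical LR(0) collection (I0 = CLOSURE({[Y' → . Y]}), then GOTO on every symbol after a dot until no new states appear). It has 15 states:
  I0: { [S → . ,], [S → . X num], [X → . S num /], [X → . X Y ,], [Y → . X / x], [Y → . num Y x], [Y' → . Y] }  — shift
  I1: { [S → , .] }  — reduce
  I2: { [X → S . num /] }  — shift
  I3: { [S → . ,], [S → . X num], [S → X . num], [X → . S num /], [X → . X Y ,], [X → X . Y ,], [Y → . X / x], [Y → . num Y x], [Y → X . / x] }  — shift
  I4: { [Y' → Y .] }  — accept
  I5: { [S → . ,], [S → . X num], [X → . S num /], [X → . X Y ,], [Y → . X / x], [Y → . num Y x], [Y → num . Y x] }  — shift
  I6: { [Y → num Y . x] }  — shift
  I7: { [Y → num Y x .] }  — reduce
  I8: { [Y → X / . x] }  — shift
  I9: { [X → X Y . ,] }  — shift
  I10: { [S → . ,], [S → . X num], [S → X num .], [X → . S num /], [X → . X Y ,], [Y → . X / x], [Y → . num Y x], [Y → num . Y x] }  — shift, reduce
  I11: { [X → X Y , .] }  — reduce
  I12: { [Y → X / x .] }  — reduce
  I13: { [X → S num . /] }  — shift
  I14: { [X → S num / .] }  — reduce

No state contains more than one complete item.

Answer: No reduce-reduce conflicts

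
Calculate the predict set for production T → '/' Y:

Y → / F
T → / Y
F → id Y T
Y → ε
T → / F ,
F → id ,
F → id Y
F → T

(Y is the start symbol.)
PREDICT(T → '/' Y) = (FIRST(RHS) \ {ε}) ∪ (FOLLOW(T) if ε ∈ FIRST(RHS), i.e. RHS ⇒* ε)
FIRST('/' Y) = { '/' }
ε ∉ FIRST('/' Y), so FOLLOW(T) is not added.
PREDICT(T → '/' Y) = { '/' }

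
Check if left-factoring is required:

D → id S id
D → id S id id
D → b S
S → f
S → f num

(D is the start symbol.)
Left-factoring is needed when two productions for the same non-terminal
share a common prefix on the right-hand side.

Productions for D:
  D → id S id
  D → id S id id
  D → b S
Productions for S:
  S → f
  S → f num

Found common prefix 'id S id' in productions for D
Found common prefix 'f' in productions for S

Answer: Yes, D has productions with common prefix 'id S id'; S has productions with common prefix 'f'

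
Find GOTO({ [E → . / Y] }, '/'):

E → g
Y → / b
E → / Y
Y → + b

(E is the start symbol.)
GOTO(I, '/') = CLOSURE({ [A → αX.β] : [A → α.Xβ] ∈ I, X = '/' })

Items with dot before '/', with the dot advanced:
  [E → . / Y] → [E → / . Y]
Closure of the advanced items:
  [E → / . Y] has the dot before Y: add [Y → . / b], [Y → . + b]

GOTO = { [E → / . Y], [Y → . + b], [Y → . / b] }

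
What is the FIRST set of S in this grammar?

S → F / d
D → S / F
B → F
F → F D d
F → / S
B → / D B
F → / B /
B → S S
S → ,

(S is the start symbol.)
{ ',', '/' }

To compute FIRST(S), examine every production with S on the left-hand side, reading each right-hand side left to right until a non-nullable symbol is reached.

FIRST sets of the other non-terminals involved (by the same procedure, iterated to a fixed point):
  FIRST(F) = { '/' }

From S → F / d:
  - F is a non-terminal: add FIRST(F) \ {ε} = { '/' }
    F is not nullable, so stop
From S → ,:
  - ',' is a terminal: add ',' and stop

Collecting: FIRST(S) = { ',', '/' }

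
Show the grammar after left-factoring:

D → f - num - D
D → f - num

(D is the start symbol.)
Left-factoring transforms A → αβ₁ | αβ₂ into A → αA' and A' → β₁ | β₂
(α is the longest common prefix among the alternatives). Repeat until
no nonterminal has two alternatives with a common prefix.

Round 1: D has alternatives sharing prefix 'f - num'. Introduce D': D → f - num D'
  Add: D' → - D
  Add: D' → ε

No remaining common prefixes — done.

Resulting grammar:
D → f - num D'
D' → - D
D' → ε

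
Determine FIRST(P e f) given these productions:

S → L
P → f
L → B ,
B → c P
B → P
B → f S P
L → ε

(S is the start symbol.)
{ 'f' }

FIRST sets of the non-terminals involved (from the grammar, by fixed-point iteration):
  FIRST(P) = { 'f' }

To compute FIRST(P e f), process the symbols left to right:
Symbol P is a non-terminal. Add FIRST(P) \ {ε} = { 'f' }
P is not nullable (ε ∉ FIRST(P)), so stop here.
FIRST(P e f) = { 'f' }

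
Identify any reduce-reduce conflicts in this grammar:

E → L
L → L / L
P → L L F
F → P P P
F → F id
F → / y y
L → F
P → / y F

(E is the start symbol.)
Augment with E' → E and build the canonical LR(0) collection (I0 = CLOSURE({[E' → . E]}), then GOTO on every symbol after a dot until no new states appear). It has 17 states:
  I0: { [E → . L], [E' → . E], [F → . / y y], [F → . F id], [F → . P P P], [L → . F], [L → . L / L], [P → . / y F], [P → . L L F] }  — shift
  I1: { [F → / . y y], [P → / . y F] }  — shift
  I2: { [E' → E .] }  — accept
  I3: { [F → F . id], [L → F .] }  — shift, reduce
  I4: { [E → L .], [F → . / y y], [F → . F id], [F → . P P P], [L → . F], [L → . L / L], [L → L . / L], [P → . / y F], [P → . L L F], [P → L . L F] }  — shift, reduce
  I5: { [F → . / y y], [F → . F id], [F → . P P P], [F → P . P P], [L → . F], [L → . L / L], [P → . / y F], [P → . L L F] }  — shift
  I6: { [F → . / y y], [F → . F id], [F → . P P P], [L → . F], [L → . L / L], [L → L . / L], [P → . / y F], [P → . L L F], [P → L . L F] }  — shift
  I7: { [F → . / y y], [F → . F id], [F → . P P P], [F → P . P P], [F → P P . P], [L → . F], [L → . L / L], [P → . / y F], [P → . L L F] }  — shift
  I8: { [F → . / y y], [F → . F id], [F → . P P P], [F → P . P P], [F → P P . P], [F → P P P .], [L → . F], [L → . L / L], [P → . / y F], [P → . L L F] }  — shift, reduce
  I9: { [F → . / y y], [F → . F id], [F → . P P P], [F → / . y y], [L → . F], [L → . L / L], [L → L / . L], [P → . / y F], [P → . L L F], [P → / . y F] }  — shift
  I10: { [F → . / y y], [F → . F id], [F → . P P P], [L → . F], [L → . L / L], [L → L . / L], [P → . / y F], [P → . L L F], [P → L . L F], [P → L L . F] }  — shift
  I11: { [F → F . id], [L → F .], [P → L L F .] }  — shift, 2 reduces
  I12: { [F → F id .] }  — reduce
  I13: { [F → . / y y], [F → . F id], [F → . P P P], [L → . F], [L → . L / L], [L → L . / L], [L → L / L .], [P → . / y F], [P → . L L F], [P → L . L F] }  — shift, reduce
  I14: { [F → . / y y], [F → . F id], [F → . P P P], [F → / y . y], [L → . F], [L → . L / L], [P → . / y F], [P → . L L F], [P → / y . F] }  — shift
  I15: { [F → F . id], [L → F .], [P → / y F .] }  — shift, 2 reduces
  I16: { [F → / y y .] }  — reduce

I11 contains complete items [L → F .], [P → L L F .] — reduce-reduce conflict.
I15 contains complete items [L → F .], [P → / y F .] — reduce-reduce conflict.

Answer: Yes — I11: [L → F .] vs [P → L L F .]; I15: [L → F .] vs [P → / y F .]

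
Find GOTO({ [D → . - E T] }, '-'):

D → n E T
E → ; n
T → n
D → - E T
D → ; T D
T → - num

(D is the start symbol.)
GOTO(I, '-') = CLOSURE({ [A → αX.β] : [A → α.Xβ] ∈ I, X = '-' })

Items with dot before '-', with the dot advanced:
  [D → . - E T] → [D → - . E T]
Closure of the advanced items:
  [D → - . E T] has the dot before E: add [E → . ; n]

GOTO = { [D → - . E T], [E → . ; n] }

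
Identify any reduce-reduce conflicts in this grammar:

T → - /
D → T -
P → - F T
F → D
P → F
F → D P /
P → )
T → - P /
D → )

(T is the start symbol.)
Yes — I3: [D → ) .] vs [P → ) .]

A reduce-reduce conflict occurs when an LR(0) state has two complete items [A → α .] and [B → β .] — both call for a reduction, and with no lookahead the parser cannot choose between them.

Augment with T' → T and build the canonical LR(0) collection (I0 = CLOSURE({[T' → . T]}), then GOTO on every symbol after a dot until no new states appear). It has 16 states:
  I0: { [T → . - /], [T → . - P /], [T' → . T] }  — shift
  I1: { [D → . )], [D → . T -], [F → . D P /], [F → . D], [P → . )], [P → . - F T], [P → . F], [T → - . /], [T → - . P /], [T → . - /], [T → . - P /] }  — shift
  I2: { [T' → T .] }  — accept
  I3: { [D → ) .], [P → ) .] }  — 2 reduces
  I4: { [D → . )], [D → . T -], [F → . D P /], [F → . D], [P → - . F T], [P → . )], [P → . - F T], [P → . F], [T → - . /], [T → - . P /], [T → . - /], [T → . - P /] }  — shift
  I5: { [T → - / .] }  — reduce
  I6: { [D → . )], [D → . T -], [F → . D P /], [F → . D], [F → D . P /], [F → D .], [P → . )], [P → . - F T], [P → . F], [T → . - /], [T → . - P /] }  — shift, reduce
  I7: { [P → F .] }  — reduce
  I8: { [T → - P . /] }  — shift
  I9: { [D → T . -] }  — shift
  I10: { [D → T - .] }  — reduce
  I11: { [T → - P / .] }  — reduce
  I12: { [F → D P . /] }  — shift
  I13: { [F → D P / .] }  — reduce
  I14: { [P → - F . T], [P → F .], [T → . - /], [T → . - P /] }  — shift, reduce
  I15: { [P → - F T .] }  — reduce

I3 contains complete items [D → ) .], [P → ) .] — reduce-reduce conflict.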